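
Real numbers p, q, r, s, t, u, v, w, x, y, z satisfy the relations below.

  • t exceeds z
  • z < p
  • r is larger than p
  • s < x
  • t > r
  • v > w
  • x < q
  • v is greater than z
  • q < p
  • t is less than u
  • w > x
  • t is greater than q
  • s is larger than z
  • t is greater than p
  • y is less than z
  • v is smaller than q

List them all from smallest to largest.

y < z < s < x < w < v < q < p < r < t < u

Each adjacent pair is fixed by a given relation: y < z; z < s; s < x; x < w; w < v; v < q; q < p; p < r; r < t; t < u. Chaining them end to end gives the full order.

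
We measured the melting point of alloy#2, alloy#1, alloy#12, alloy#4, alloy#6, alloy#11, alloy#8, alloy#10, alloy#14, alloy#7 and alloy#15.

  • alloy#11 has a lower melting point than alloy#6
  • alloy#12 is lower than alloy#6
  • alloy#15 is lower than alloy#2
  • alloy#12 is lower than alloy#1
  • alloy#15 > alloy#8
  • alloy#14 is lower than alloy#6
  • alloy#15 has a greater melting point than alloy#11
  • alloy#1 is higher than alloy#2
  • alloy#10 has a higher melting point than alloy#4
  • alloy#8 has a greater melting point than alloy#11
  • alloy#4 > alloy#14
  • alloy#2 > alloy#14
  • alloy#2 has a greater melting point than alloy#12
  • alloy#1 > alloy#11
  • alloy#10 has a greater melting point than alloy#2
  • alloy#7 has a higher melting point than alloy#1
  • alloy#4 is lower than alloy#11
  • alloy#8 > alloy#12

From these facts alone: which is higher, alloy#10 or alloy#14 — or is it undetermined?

alloy#14 < alloy#4 and alloy#4 < alloy#11 give alloy#14 < alloy#11.
With alloy#11 < alloy#8: alloy#14 < alloy#4 < alloy#11 < alloy#8.
With alloy#8 < alloy#15: alloy#14 < alloy#4 < alloy#11 < alloy#8 < alloy#15.
Then alloy#15 < alloy#2 extends the chain to alloy#2.
Then alloy#2 < alloy#10 extends the chain to alloy#10.
So alloy#10 is higher.

alloy#10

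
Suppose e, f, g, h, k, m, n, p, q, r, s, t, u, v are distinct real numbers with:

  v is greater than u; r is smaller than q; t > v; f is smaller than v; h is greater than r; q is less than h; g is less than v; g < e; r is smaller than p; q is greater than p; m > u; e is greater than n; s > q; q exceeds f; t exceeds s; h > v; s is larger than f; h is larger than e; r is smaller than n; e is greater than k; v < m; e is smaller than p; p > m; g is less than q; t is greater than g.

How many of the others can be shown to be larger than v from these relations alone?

Directly above v: m, t, h.
One step further: p (4 so far).
One step further: q (5 so far).
One step further: s (6 so far).
Nothing else is reachable above v; 6 in all.

6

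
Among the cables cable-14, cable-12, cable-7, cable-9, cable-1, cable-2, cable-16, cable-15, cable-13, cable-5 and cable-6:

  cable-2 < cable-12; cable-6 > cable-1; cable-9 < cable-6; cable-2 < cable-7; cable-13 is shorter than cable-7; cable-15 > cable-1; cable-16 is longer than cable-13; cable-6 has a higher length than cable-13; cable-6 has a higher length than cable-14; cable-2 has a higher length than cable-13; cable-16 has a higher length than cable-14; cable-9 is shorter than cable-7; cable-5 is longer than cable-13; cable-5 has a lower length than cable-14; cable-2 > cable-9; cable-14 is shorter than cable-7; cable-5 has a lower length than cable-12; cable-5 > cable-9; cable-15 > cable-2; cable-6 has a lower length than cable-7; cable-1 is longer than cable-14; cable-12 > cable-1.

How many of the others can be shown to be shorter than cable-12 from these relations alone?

Directly below cable-12: cable-5, cable-1, cable-2.
One step further: cable-13, cable-9, cable-14 (6 so far).
Nothing else is reachable below cable-12; 6 in all.

6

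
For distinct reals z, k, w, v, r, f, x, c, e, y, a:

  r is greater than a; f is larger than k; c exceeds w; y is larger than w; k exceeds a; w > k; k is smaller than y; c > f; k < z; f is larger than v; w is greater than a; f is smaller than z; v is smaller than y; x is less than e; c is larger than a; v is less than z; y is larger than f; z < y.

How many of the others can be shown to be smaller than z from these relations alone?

From z the given relations immediately reach k, v, f.
From those, a — 4 in total.
Nothing else is reachable below z; 4 in all.

4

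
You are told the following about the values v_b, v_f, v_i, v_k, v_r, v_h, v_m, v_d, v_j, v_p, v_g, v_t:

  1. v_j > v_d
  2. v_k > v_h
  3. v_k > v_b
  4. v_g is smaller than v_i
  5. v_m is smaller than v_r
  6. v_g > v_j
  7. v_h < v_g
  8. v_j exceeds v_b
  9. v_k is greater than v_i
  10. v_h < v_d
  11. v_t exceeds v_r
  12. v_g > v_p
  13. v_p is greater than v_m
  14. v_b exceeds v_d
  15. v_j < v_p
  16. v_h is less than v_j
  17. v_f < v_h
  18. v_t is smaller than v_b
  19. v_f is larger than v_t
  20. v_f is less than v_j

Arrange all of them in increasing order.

The consecutive links are each given: v_m < v_r; v_r < v_t; v_t < v_f; v_f < v_h; v_h < v_d; v_d < v_b; v_b < v_j; v_j < v_p; v_p < v_g; v_g < v_i; v_i < v_k.

v_m < v_r < v_t < v_f < v_h < v_d < v_b < v_j < v_p < v_g < v_i < v_k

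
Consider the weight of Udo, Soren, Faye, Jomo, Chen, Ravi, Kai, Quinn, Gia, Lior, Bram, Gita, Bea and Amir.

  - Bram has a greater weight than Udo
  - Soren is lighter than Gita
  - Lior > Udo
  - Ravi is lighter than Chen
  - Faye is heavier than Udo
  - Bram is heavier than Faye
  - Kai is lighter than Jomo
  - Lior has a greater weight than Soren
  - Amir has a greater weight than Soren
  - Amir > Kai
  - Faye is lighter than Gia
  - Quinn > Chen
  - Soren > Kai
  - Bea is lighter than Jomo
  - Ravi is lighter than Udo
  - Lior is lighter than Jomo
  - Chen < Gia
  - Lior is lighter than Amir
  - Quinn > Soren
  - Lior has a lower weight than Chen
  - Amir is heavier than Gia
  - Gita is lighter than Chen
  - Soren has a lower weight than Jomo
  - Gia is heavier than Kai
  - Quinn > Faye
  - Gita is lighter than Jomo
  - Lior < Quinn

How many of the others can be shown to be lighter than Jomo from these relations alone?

Directly below Jomo: Kai, Soren, Gita, Lior, Bea.
One step further: Udo (6 so far).
One step further: Ravi (7 so far).
Nothing else is reachable below Jomo; 7 in all.

7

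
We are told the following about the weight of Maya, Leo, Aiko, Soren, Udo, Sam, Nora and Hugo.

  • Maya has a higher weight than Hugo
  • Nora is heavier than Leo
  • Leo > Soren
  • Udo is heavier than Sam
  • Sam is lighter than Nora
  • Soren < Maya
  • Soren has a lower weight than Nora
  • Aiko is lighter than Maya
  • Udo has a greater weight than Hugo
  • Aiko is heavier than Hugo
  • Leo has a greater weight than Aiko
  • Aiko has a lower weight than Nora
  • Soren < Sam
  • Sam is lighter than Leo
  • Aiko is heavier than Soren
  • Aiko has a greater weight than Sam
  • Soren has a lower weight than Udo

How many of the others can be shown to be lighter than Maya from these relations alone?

Directly below Maya: Soren, Hugo, Aiko.
One step further: Sam (4 so far).
Nothing else is reachable below Maya; 4 in all.

4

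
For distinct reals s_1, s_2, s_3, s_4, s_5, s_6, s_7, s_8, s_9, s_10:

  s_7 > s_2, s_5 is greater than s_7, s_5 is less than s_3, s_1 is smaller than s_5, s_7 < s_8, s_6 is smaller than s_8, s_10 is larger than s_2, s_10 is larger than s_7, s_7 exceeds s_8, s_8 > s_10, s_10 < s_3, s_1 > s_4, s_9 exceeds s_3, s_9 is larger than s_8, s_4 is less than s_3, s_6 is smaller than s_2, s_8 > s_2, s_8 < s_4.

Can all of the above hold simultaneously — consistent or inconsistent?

We have s_8 < s_7 stated directly, yet also s_7 < s_10 < s_8 by chaining the others — so s_7 < s_8. Contradiction.

inconsistent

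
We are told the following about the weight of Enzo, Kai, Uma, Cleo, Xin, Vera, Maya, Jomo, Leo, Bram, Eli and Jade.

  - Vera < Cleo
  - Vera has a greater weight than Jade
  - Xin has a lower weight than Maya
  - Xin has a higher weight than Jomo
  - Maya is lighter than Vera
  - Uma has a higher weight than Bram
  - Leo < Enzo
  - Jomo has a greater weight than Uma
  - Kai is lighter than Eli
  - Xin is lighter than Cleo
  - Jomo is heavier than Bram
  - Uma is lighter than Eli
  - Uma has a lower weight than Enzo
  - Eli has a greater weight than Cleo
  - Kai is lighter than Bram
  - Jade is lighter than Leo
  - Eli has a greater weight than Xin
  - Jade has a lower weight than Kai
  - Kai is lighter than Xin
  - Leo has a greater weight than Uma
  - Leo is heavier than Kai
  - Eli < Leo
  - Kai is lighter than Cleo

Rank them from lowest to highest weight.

Jade < Kai < Bram < Uma < Jomo < Xin < Maya < Vera < Cleo < Eli < Leo < Enzo

Nothing is placed below Jade, so it is least; from there Jade < Kai; Kai < Bram; Bram < Uma; Uma < Jomo; Jomo < Xin; Xin < Maya; Maya < Vera; Vera < Cleo; Cleo < Eli; Eli < Leo; Leo < Enzo, each given directly.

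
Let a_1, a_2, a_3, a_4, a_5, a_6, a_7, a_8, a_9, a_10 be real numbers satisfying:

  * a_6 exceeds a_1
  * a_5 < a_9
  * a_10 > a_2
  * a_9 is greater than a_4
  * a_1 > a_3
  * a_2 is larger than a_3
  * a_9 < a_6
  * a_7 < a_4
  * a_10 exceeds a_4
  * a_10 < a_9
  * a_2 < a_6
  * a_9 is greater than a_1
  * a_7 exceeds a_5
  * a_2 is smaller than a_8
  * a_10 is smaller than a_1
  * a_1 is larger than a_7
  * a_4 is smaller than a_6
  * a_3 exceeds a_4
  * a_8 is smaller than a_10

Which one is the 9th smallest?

Chaining the given pairs: a_5 < a_7 < a_4 < a_3 < a_2 < a_8 < a_10 < a_1 < a_9 < a_6.
Counting 9 from the smallest end gives a_9.

a_9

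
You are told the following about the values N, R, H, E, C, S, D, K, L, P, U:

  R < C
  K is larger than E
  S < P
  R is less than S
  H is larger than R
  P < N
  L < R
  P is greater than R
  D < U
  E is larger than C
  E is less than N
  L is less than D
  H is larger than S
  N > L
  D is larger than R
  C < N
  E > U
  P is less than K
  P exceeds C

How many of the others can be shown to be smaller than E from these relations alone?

5

Directly below E: C, U.
One step further: R, D (4 so far).
One step further: L (5 so far).
No other element is forced below E by the given relations, so the count is 5.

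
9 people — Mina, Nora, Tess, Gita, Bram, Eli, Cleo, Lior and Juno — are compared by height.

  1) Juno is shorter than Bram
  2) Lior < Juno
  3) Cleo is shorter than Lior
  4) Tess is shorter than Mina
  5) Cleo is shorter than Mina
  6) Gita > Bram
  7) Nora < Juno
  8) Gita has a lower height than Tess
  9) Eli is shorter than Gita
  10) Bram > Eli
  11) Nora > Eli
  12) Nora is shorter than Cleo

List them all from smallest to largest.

Eli < Nora < Cleo < Lior < Juno < Bram < Gita < Tess < Mina

Each adjacent pair is fixed by a given relation: Eli < Nora; Nora < Cleo; Cleo < Lior; Lior < Juno; Juno < Bram; Bram < Gita; Gita < Tess; Tess < Mina. Chaining them end to end gives the full order.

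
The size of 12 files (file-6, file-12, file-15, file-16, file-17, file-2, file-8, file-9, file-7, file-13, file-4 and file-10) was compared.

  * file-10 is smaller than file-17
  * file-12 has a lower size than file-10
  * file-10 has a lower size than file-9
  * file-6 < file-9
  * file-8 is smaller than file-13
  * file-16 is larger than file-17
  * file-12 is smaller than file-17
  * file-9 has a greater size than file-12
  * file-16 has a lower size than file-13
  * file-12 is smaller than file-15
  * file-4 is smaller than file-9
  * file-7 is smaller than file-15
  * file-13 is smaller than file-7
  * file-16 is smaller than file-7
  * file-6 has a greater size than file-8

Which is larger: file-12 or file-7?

file-7

file-12 < file-10 < file-17 < file-16 < file-13 < file-7, by transitivity through file-10, file-17, file-16, file-13.
So file-12 < file-7; file-7 is the larger of the two.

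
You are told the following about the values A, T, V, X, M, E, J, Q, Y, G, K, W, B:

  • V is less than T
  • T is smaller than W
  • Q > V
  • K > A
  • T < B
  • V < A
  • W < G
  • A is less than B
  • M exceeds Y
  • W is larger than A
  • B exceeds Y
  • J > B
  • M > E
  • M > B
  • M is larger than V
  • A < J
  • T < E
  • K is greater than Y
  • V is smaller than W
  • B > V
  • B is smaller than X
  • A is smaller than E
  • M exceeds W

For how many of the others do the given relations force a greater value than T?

7

Directly above T: E, B, W.
One step further: J, X, M, G (7 so far).
Nothing else is reachable above T; 7 in all.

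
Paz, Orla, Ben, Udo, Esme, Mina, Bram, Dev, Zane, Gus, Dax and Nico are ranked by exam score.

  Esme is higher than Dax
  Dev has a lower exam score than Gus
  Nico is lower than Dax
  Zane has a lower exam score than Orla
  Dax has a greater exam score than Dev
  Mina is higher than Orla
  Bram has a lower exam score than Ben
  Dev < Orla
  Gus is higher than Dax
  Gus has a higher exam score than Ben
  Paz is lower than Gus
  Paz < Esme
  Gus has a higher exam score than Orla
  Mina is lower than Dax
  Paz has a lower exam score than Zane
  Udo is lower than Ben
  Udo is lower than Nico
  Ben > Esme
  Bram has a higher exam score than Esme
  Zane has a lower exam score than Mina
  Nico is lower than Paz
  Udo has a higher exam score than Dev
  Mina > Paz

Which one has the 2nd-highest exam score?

Chaining the given pairs: Dev < Udo < Nico < Paz < Zane < Orla < Mina < Dax < Esme < Bram < Ben < Gus.
The 2nd largest is Ben.

Ben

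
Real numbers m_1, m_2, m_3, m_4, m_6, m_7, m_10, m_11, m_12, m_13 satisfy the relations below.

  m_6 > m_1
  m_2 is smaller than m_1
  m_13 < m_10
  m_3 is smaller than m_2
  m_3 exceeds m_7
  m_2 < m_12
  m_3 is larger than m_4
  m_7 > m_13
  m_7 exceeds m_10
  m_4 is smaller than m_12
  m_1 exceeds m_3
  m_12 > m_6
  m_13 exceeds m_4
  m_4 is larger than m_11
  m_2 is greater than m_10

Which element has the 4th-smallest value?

Piecing the relations together gives one ordering: m_11 < m_4 < m_13 < m_10 < m_7 < m_3 < m_2 < m_1 < m_6 < m_12.
The 4th smallest is m_10.

m_10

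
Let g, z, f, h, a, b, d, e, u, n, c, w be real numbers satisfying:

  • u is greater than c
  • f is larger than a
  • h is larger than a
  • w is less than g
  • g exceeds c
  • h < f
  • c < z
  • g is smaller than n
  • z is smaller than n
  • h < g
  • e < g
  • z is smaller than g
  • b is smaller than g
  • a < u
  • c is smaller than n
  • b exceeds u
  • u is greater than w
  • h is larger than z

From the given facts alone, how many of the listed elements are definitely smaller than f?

Directly below f: a, h.
One step further: z (3 so far).
One step further: c (4 so far).
Nothing else is reachable below f; 4 in all.

4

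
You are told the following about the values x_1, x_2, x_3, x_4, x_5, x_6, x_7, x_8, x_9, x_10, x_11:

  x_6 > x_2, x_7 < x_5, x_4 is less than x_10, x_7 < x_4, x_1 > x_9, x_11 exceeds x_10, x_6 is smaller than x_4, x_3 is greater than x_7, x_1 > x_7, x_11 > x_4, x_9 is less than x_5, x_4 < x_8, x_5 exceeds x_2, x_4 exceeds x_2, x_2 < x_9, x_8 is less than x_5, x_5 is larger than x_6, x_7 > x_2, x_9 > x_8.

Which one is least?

x_6 is not least since x_2 < x_6; x_7 is not least since x_2 < x_7; x_4 is not least since x_6 < x_4; x_8 is not least since x_4 < x_8; x_9 is not least since x_2 < x_9; x_3 is not least since x_7 < x_3; x_10 is not least since x_4 < x_10; x_5 is not least since x_2 < x_5; x_1 is not least since x_9 < x_1; x_11 is not least since x_4 < x_11.
Only x_2 has nothing below it, so x_2 is the least.

x_2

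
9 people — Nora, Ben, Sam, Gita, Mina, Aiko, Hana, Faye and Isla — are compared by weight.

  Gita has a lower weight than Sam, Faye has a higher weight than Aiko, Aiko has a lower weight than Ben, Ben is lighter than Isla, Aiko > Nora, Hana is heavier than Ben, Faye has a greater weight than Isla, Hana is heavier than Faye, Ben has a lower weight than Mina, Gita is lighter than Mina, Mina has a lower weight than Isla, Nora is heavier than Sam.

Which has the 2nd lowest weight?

Sam

The consecutive relations fix a unique order: Gita < Sam < Nora < Aiko < Ben < Mina < Isla < Faye < Hana.
Counting 2 from the smallest end gives Sam.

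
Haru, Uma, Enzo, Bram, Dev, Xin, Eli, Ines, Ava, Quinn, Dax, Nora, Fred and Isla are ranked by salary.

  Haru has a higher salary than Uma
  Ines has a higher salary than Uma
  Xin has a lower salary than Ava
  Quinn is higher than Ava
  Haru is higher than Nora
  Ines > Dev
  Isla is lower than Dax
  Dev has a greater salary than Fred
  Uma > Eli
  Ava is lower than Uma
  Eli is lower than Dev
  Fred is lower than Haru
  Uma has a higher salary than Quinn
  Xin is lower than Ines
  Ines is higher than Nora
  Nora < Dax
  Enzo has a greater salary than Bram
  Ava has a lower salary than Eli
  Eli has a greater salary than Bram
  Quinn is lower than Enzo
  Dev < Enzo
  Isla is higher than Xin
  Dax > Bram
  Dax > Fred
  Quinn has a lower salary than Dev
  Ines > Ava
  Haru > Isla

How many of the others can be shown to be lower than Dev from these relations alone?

From Dev the given relations immediately reach Quinn, Eli, Fred.
From those, Bram, Ava — 5 in total.
From those, Xin — 6 in total.
No other element is forced below Dev by the given relations, so the count is 6.

6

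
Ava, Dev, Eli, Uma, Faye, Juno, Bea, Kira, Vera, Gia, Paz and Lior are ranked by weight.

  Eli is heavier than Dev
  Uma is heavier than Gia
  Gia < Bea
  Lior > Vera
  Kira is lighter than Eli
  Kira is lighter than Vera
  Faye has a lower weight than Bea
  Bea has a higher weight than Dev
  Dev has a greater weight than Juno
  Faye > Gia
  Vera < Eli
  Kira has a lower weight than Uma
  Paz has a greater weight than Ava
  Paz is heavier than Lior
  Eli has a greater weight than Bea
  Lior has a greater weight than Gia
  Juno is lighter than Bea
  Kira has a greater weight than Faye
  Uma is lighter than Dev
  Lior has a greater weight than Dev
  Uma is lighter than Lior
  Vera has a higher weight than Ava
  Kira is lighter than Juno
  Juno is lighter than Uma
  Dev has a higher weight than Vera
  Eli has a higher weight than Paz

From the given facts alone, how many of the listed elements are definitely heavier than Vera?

The elements the relations force above Vera are Dev, Lior, Bea, Paz, Eli — no chain reaches any other.
That is 5.

5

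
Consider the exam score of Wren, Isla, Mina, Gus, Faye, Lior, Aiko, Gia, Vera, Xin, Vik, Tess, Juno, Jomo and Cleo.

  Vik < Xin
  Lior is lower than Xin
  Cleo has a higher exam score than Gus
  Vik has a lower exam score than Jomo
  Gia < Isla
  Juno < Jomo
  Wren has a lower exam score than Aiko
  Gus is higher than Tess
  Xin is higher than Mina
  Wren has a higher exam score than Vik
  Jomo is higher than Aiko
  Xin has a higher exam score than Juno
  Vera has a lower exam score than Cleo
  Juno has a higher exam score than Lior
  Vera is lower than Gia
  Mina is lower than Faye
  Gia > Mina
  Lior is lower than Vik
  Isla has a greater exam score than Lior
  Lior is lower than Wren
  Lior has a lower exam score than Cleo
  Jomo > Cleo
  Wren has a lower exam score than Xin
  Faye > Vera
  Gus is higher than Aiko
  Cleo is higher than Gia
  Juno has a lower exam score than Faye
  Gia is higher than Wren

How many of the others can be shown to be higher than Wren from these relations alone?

7

The elements the relations force above Wren are Aiko, Gus, Xin, Gia, Isla, Cleo, Jomo — no chain reaches any other.
That is 7.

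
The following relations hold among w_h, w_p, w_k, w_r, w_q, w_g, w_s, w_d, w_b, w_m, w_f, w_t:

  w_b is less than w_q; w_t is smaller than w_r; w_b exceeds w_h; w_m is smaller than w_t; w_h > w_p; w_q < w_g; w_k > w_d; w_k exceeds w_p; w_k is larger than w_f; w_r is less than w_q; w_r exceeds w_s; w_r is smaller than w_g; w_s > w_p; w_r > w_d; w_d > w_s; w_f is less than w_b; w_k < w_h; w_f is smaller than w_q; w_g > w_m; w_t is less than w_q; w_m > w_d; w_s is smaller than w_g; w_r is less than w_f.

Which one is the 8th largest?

Chaining the given pairs: w_p < w_s < w_d < w_m < w_t < w_r < w_f < w_k < w_h < w_b < w_q < w_g.
The 8th largest is w_t.

w_t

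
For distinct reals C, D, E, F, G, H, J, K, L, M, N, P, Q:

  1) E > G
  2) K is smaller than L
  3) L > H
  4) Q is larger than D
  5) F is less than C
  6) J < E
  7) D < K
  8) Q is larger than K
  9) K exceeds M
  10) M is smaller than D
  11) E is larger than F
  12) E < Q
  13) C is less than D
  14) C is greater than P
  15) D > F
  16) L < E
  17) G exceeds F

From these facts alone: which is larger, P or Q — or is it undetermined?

Q

Chaining the given relations: P < C < D < K < L < E < Q.
So Q is larger.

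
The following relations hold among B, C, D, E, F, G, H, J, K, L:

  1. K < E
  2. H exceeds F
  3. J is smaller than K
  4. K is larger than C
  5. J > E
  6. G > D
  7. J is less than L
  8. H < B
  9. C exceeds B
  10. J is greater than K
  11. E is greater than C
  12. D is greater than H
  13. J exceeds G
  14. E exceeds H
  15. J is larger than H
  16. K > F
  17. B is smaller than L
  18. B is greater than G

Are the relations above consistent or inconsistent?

inconsistent

We have J < K stated directly, yet also K < E < J by chaining the others — so K < J. Contradiction.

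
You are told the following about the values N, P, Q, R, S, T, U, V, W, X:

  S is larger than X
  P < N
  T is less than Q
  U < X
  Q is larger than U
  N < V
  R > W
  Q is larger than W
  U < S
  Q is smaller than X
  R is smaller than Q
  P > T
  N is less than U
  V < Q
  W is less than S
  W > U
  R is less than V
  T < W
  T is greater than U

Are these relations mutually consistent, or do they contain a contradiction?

We have T < P stated directly, yet also P < N < U < T by chaining the others — so P < T. Contradiction.

inconsistent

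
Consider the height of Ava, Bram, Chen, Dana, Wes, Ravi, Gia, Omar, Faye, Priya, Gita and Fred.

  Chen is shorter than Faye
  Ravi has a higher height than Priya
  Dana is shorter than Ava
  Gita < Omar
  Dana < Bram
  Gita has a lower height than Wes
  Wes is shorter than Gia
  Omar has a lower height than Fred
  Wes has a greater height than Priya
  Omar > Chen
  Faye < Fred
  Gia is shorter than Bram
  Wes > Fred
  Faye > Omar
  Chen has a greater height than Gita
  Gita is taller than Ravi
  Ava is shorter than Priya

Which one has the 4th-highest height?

Fred

The consecutive relations fix a unique order: Dana < Ava < Priya < Ravi < Gita < Chen < Omar < Faye < Fred < Wes < Gia < Bram.
Counting 4 from the largest end gives Fred.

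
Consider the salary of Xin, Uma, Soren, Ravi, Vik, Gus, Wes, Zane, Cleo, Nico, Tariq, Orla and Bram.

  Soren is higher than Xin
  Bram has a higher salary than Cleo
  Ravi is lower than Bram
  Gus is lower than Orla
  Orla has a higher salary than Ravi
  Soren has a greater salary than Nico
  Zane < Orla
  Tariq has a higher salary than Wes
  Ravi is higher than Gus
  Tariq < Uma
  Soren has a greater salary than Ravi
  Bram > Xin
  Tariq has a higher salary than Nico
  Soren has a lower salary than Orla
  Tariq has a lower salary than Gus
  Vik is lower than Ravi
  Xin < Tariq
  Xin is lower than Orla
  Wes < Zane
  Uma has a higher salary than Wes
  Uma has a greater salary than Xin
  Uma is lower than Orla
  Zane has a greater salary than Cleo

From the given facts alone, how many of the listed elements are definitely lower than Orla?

From Orla the given relations immediately reach Xin, Gus, Uma, Ravi, Zane, Soren.
From those, Wes, Vik, Nico, Tariq, Cleo — 11 in total.
Nothing else is reachable below Orla; 11 in all.

11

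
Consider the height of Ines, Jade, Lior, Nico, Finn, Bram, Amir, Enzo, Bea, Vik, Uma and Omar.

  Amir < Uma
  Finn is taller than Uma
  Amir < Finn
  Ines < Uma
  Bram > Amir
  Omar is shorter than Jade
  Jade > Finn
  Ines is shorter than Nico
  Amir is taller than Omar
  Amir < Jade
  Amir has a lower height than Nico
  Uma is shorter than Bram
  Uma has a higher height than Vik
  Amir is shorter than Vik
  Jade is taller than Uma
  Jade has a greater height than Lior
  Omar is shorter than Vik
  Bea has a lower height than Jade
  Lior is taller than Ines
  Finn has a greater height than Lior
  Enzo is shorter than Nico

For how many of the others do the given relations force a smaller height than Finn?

Directly below Finn: Amir, Uma, Lior.
One step further: Ines, Omar, Vik (6 so far).
No other element is forced below Finn by the given relations, so the count is 6.

6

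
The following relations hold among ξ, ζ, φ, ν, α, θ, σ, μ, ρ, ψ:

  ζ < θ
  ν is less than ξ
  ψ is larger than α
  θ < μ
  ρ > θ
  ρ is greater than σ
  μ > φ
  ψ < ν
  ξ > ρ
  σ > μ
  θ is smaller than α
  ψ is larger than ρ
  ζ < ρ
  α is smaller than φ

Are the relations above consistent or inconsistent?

consistent

The single ordering ζ < θ < α < φ < μ < σ < ρ < ψ < ν < ξ satisfies every listed relation, so no contradiction arises.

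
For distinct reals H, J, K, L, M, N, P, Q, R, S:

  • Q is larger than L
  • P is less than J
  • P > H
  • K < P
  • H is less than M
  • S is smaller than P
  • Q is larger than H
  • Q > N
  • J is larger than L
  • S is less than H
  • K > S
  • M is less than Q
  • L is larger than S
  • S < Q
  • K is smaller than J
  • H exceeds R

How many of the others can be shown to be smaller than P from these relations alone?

The elements the relations force below P are S, K, R, H — no chain reaches any other.
That is 4.

4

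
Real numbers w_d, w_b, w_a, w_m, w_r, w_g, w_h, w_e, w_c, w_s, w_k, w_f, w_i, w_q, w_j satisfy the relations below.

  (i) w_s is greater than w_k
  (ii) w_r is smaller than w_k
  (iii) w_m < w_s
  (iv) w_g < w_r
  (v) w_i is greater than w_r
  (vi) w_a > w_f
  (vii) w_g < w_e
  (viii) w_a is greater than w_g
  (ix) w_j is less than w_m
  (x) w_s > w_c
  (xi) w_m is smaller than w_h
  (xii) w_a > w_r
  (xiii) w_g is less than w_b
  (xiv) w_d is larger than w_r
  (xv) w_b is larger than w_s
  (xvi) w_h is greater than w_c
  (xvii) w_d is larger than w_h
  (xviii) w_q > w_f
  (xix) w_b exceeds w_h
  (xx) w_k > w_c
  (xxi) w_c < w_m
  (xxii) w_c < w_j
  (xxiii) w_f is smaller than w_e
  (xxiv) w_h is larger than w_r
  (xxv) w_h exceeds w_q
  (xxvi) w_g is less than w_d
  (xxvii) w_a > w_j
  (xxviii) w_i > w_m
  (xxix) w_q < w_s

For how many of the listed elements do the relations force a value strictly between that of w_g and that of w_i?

Chaining upward from w_g reaches: w_r, w_k, w_a, w_h, w_e, w_s, w_b, w_d.
Chaining downward from w_i reaches: w_c, w_j, w_r, w_m.
Strictly between w_g and w_i are those in both lists: w_r — 1 element.

1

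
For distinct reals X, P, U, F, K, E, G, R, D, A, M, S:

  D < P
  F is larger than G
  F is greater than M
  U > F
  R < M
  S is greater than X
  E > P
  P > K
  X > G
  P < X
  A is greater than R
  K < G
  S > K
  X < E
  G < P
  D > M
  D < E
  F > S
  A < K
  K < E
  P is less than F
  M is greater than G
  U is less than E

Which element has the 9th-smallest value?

S

Piecing the relations together gives one ordering: R < A < K < G < M < D < P < X < S < F < U < E.
Counting 9 from the smallest end gives S.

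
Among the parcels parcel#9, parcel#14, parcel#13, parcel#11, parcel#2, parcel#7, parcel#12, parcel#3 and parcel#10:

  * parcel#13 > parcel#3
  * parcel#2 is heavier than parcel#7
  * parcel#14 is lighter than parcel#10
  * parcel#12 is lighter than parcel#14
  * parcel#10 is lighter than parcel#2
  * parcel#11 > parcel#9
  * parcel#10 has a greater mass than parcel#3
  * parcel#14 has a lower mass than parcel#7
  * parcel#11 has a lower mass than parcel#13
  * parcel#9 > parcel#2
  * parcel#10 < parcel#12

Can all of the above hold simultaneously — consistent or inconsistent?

inconsistent

Chaining the given relations yields parcel#10 < parcel#12 < parcel#14, so parcel#10 < parcel#14. But one relation states parcel#14 < parcel#10. These cannot both hold.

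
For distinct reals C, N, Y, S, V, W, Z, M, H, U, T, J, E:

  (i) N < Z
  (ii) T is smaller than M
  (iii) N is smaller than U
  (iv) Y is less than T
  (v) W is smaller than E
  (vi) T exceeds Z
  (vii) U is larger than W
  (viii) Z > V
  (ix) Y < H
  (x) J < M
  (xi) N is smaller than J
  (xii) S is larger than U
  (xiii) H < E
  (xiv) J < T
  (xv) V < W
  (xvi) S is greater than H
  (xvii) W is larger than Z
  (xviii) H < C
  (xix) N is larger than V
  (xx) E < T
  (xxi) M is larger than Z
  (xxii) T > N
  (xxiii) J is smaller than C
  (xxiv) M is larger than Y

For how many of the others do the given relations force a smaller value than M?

Directly below M: Y, Z, J, T.
One step further: V, N, E (7 so far).
One step further: H, W (9 so far).
Nothing else is reachable below M; 9 in all.

9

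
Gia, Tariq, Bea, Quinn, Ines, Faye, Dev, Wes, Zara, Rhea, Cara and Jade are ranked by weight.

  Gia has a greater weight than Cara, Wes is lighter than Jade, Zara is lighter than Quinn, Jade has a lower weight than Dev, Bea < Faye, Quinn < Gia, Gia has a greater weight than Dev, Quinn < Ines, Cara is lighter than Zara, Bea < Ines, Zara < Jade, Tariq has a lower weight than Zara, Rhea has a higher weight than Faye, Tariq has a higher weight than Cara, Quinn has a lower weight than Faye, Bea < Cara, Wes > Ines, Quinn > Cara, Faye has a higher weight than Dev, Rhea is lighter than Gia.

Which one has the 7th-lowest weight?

Wes

Chaining the given pairs: Bea < Cara < Tariq < Zara < Quinn < Ines < Wes < Jade < Dev < Faye < Rhea < Gia.
The 7th smallest is Wes.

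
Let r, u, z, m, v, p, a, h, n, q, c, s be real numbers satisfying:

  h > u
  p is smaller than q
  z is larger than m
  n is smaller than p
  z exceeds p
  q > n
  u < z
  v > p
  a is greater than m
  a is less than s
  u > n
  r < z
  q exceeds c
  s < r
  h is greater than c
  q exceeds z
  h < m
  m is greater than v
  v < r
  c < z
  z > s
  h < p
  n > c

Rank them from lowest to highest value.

c < n < u < h < p < v < m < a < s < r < z < q

Nothing is placed below c, so it is least; from there c < n; n < u; u < h; h < p; p < v; v < m; m < a; a < s; s < r; r < z; z < q, each given directly.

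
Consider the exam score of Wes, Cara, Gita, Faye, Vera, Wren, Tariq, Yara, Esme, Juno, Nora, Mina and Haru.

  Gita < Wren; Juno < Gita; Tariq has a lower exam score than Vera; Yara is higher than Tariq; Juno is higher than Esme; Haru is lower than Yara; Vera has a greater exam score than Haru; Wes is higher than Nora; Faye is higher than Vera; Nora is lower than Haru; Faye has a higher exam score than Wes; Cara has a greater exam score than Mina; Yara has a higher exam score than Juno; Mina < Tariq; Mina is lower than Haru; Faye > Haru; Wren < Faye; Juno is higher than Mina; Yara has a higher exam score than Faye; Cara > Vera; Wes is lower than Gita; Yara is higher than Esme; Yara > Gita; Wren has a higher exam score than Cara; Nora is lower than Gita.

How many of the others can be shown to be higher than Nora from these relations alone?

Directly above Nora: Haru, Wes, Gita.
One step further: Vera, Wren, Faye, Yara (7 so far).
One step further: Cara (8 so far).
No other element is forced above Nora by the given relations, so the count is 8.

8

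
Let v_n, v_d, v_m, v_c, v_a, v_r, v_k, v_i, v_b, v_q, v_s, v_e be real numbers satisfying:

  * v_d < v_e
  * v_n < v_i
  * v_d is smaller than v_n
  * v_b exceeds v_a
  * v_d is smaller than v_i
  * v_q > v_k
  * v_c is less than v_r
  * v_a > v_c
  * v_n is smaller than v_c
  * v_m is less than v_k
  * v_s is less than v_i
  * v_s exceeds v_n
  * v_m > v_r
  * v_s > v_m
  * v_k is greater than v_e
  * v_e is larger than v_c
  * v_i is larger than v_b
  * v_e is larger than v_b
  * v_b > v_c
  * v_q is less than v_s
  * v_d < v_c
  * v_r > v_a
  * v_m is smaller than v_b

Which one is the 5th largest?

v_e

The consecutive relations fix a unique order: v_d < v_n < v_c < v_a < v_r < v_m < v_b < v_e < v_k < v_q < v_s < v_i.
Counting 5 from the largest end gives v_e.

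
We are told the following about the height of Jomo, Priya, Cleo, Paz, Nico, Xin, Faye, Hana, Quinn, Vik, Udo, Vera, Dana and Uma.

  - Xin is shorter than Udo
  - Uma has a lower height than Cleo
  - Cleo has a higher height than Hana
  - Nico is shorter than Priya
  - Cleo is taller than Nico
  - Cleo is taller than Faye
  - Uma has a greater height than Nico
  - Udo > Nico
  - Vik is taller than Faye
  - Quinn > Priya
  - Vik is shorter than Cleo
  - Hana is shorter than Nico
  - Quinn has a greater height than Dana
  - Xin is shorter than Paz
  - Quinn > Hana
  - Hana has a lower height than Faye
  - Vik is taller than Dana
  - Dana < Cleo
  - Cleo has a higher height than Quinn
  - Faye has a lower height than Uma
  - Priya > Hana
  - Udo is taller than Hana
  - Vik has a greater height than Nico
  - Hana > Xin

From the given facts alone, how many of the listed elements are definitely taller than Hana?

8

From Hana the given relations immediately reach Nico, Faye, Priya, Udo, Quinn, Cleo.
From those, Uma, Vik — 8 in total.
No other element is forced above Hana by the given relations, so the count is 8.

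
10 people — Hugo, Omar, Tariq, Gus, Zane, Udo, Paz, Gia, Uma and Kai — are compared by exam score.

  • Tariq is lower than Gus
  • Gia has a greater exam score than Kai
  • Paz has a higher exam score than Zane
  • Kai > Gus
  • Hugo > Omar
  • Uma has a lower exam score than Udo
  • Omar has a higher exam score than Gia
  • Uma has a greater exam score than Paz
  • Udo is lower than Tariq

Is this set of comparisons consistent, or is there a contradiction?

consistent

The single ordering Zane < Paz < Uma < Udo < Tariq < Gus < Kai < Gia < Omar < Hugo satisfies every listed relation, so no contradiction arises.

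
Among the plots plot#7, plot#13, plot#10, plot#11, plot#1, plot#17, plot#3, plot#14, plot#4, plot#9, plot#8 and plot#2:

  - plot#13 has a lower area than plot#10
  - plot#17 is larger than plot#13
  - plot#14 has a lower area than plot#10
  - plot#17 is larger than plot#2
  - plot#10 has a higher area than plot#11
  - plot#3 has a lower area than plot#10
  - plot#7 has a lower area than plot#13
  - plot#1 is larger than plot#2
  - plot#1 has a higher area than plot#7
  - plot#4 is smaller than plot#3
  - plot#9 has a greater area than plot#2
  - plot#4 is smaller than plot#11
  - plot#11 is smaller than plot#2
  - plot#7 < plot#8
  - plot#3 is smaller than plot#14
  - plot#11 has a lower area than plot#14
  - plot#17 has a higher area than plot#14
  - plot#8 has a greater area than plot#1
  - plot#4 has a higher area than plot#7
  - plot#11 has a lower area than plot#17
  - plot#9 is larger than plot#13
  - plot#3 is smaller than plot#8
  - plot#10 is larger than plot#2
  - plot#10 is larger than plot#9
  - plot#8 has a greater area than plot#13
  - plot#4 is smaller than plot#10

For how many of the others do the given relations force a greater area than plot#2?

5

The elements the relations force above plot#2 are plot#17, plot#1, plot#8, plot#9, plot#10 — no chain reaches any other.
That is 5.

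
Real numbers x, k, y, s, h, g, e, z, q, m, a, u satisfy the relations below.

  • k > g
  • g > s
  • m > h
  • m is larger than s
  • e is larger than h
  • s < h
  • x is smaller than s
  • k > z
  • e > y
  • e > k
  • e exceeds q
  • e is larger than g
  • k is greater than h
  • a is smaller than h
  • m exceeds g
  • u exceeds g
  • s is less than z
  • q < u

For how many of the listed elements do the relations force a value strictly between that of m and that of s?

2

Chaining upward from s reaches: g, u, z, h, k, e.
Chaining downward from m reaches: x, g, a, h.
Strictly between s and m are those in both lists: g, h — 2 elements.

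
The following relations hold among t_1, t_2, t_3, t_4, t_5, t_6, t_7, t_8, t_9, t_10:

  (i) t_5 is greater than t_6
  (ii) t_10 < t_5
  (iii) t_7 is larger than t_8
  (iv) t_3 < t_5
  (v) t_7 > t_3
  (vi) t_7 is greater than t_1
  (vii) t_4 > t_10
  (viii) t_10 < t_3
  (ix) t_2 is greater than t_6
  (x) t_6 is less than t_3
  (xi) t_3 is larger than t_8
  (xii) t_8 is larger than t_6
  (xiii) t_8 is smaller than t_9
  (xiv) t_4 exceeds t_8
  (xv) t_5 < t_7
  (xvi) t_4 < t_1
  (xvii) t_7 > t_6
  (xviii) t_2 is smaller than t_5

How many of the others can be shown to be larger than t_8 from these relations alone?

6

The elements the relations force above t_8 are t_4, t_3, t_1, t_5, t_9, t_7 — no chain reaches any other.
That is 6.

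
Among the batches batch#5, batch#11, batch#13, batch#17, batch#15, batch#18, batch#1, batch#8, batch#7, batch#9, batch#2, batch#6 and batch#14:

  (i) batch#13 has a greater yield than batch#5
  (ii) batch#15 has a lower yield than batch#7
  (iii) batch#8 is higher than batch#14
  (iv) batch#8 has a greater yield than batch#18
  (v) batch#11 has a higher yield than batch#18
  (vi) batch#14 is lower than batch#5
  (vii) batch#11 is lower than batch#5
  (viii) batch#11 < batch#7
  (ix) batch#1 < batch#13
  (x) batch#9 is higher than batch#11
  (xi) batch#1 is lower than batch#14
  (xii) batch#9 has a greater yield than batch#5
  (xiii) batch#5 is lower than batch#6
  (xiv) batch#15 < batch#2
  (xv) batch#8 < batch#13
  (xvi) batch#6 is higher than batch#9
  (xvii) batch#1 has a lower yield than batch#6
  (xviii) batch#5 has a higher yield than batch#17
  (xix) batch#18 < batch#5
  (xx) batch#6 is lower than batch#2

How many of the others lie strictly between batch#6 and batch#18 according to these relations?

3

Chaining upward from batch#18 reaches: batch#11, batch#5, batch#7, batch#8, batch#13, batch#9, batch#2.
Chaining downward from batch#6 reaches: batch#1, batch#11, batch#17, batch#14, batch#5, batch#9.
Strictly between batch#18 and batch#6 are those in both lists: batch#11, batch#5, batch#9 — 3 elements.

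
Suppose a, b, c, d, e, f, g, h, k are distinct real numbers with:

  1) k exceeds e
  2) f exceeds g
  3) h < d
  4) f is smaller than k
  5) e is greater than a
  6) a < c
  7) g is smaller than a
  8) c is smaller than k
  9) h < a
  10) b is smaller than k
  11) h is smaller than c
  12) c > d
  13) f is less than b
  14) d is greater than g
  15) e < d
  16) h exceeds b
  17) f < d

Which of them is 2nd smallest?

f

Piecing the relations together gives one ordering: g < f < b < h < a < e < d < c < k.
The 2nd smallest is f.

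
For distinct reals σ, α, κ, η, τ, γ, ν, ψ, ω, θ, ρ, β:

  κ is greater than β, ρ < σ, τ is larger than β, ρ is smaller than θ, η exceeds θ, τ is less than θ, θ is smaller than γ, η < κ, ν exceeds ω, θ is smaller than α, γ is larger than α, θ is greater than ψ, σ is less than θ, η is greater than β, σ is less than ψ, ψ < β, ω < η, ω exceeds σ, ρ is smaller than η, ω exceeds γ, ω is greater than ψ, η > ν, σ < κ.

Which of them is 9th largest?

β

The consecutive relations fix a unique order: ρ < σ < ψ < β < τ < θ < α < γ < ω < ν < η < κ.
The 9th largest is β.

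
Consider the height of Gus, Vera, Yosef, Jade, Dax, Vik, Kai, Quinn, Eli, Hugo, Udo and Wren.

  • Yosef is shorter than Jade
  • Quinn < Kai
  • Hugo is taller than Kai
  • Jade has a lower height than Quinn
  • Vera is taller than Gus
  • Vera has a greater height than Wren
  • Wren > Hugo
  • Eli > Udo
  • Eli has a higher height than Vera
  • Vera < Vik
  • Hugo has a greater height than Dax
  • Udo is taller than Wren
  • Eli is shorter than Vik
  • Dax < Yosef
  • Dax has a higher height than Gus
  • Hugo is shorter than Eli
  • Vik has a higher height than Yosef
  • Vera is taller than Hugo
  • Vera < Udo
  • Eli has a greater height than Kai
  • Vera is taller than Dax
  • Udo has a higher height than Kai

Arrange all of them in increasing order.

Each adjacent pair is fixed by a given relation: Gus < Dax; Dax < Yosef; Yosef < Jade; Jade < Quinn; Quinn < Kai; Kai < Hugo; Hugo < Wren; Wren < Vera; Vera < Udo; Udo < Eli; Eli < Vik. Chaining them end to end gives the full order.

Gus < Dax < Yosef < Jade < Quinn < Kai < Hugo < Wren < Vera < Udo < Eli < Vik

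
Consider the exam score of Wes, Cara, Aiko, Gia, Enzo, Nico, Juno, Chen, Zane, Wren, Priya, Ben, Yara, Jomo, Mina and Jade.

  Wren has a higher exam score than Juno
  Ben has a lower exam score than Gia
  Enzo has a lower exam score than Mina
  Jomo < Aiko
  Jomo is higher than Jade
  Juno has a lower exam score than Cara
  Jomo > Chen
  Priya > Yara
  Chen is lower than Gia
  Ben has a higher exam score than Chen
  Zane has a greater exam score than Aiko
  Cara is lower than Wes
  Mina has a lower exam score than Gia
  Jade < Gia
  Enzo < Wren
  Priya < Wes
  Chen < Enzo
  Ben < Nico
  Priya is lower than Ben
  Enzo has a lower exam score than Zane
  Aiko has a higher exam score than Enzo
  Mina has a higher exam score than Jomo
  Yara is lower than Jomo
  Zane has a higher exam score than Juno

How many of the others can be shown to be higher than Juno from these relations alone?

4

Directly above Juno: Cara, Wren, Zane.
One step further: Wes (4 so far).
No other element is forced above Juno by the given relations, so the count is 4.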